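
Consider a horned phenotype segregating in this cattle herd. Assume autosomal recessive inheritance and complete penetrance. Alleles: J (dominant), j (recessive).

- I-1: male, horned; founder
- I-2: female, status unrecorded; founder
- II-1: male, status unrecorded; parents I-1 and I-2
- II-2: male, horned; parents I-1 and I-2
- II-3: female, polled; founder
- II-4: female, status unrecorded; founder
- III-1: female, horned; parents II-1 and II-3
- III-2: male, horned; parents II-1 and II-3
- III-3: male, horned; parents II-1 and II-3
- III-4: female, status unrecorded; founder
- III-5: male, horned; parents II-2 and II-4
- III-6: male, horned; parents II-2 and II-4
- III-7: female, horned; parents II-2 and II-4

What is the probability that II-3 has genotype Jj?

1

II-3 is polled so carries J and passed j to III-1 (jj), so II-3 is Jj, giving P(Jj) = 1.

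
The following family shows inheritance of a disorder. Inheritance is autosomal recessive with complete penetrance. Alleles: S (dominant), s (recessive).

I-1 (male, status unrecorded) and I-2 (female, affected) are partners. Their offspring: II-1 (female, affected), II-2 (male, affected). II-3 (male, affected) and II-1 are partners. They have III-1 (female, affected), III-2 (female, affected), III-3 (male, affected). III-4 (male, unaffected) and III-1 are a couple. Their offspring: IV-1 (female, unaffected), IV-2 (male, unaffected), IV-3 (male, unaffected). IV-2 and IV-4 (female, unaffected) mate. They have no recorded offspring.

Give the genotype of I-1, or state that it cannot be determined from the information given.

cannot be determined

I-1's phenotype is unrecorded, and no parent or child forces a single allele at both positions; consistent genotype assignments exist with I-1 as Ss or ss.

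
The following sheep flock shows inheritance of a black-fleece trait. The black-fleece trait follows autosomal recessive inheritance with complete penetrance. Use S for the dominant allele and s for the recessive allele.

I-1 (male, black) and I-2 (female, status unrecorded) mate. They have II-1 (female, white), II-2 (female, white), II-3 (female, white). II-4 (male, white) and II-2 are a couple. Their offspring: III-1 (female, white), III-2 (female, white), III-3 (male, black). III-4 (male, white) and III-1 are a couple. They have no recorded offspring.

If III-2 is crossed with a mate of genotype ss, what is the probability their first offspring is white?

2/3

II-4 is white so carries S and passed s to III-3 (ss), so II-4 is Ss.
II-2 is white so carries S and received s from I-1 (ss), so II-2 is Ss.
III-2 is a white offspring of II-4 (Ss) × II-2 (Ss), whose cross gives 1/4 SS : 1/2 Ss : 1/4 ss; conditioning on being white, III-2 is SS with probability 1/3, Ss with probability 2/3.
Summing over parental genotype combinations, P(offspring is white) = 1/3·1 + 2/3·1/2 = 2/3.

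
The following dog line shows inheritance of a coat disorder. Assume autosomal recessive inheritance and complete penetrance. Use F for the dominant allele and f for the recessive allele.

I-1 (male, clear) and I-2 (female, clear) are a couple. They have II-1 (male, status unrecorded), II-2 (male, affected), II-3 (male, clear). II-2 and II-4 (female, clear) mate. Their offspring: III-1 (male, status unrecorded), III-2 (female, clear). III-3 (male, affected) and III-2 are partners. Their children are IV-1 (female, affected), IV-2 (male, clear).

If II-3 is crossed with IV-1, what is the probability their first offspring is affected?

1/3

I-1 is clear so carries F and passed f to II-2 (ff), so I-1 is Ff.
I-2 is clear so carries F and passed f to II-2 (ff), so I-2 is Ff.
II-3 is a clear offspring of I-1 (Ff) × I-2 (Ff), whose cross gives 1/4 FF : 1/2 Ff : 1/4 ff; conditioning on being clear, II-3 is FF with probability 1/3, Ff with probability 2/3.
IV-1 is affected, so IV-1 is ff.
Summing over parental genotype combinations, P(offspring is affected) = 2/3·1/2 = 1/3.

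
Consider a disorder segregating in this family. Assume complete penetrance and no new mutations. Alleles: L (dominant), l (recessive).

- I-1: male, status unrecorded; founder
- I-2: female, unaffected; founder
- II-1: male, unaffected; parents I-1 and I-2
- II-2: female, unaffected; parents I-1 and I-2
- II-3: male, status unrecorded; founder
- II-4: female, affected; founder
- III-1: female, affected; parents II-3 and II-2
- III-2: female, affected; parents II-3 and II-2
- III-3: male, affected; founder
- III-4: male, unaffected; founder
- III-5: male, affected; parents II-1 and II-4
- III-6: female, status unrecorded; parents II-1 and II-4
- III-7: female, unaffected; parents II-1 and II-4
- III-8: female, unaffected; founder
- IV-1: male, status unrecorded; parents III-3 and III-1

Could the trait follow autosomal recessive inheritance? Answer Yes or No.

A consistent assignment under autosomal recessive exists: I-1 LL, I-2 Ll, II-1 Ll, II-2 Ll, II-3 Ll, II-4 ll, III-1 ll, III-2 ll, III-3 ll, III-4 LL, III-5 ll, III-6 Ll, III-7 Ll, III-8 LL, IV-1 ll.
In this assignment every recorded phenotype matches its genotype and every non-founder's genotype is obtainable from its parents' genotypes, so the pedigree is consistent.

Yes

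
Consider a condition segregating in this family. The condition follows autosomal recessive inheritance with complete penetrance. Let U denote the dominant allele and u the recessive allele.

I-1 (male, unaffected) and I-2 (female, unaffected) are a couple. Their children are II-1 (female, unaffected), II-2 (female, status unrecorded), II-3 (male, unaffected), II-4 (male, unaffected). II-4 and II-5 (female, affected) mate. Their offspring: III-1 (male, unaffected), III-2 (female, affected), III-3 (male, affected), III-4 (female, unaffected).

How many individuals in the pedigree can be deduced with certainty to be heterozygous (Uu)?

Obligate heterozygotes: II-4 is unaffected so carries U and passed u to III-2 (uu), so II-4 is Uu; III-1 is unaffected so carries U and received u from II-5 (uu), so III-1 is Uu; III-4 is unaffected so carries U and received u from II-5 (uu), so III-4 is Uu.
Every other individual is either homozygous by phenotype or has at least one consistent homozygous assignment, so the count is 3.

3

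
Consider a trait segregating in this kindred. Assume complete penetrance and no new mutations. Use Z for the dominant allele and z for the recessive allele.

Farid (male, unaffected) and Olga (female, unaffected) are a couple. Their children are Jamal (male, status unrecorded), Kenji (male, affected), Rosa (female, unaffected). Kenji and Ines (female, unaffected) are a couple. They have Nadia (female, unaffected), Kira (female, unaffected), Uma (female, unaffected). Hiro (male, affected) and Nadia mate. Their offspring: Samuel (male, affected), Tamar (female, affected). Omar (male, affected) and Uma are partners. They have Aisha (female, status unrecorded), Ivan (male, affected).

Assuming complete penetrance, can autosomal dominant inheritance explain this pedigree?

No

Under autosomal dominant, Kenji (affected, male) cannot arise from Farid (unaffected) × Olga (unaffected).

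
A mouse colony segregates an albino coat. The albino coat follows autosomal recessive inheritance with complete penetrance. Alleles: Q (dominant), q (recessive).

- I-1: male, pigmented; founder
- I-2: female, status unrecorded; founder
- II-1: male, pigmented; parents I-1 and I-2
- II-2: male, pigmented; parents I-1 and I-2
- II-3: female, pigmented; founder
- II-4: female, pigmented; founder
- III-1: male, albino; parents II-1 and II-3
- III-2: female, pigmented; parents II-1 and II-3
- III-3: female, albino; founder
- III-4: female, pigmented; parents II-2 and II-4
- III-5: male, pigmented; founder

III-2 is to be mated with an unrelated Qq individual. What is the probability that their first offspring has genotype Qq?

1/2

II-1 is pigmented so carries Q and passed q to III-1 (qq), so II-1 is Qq.
II-3 is pigmented so carries Q and passed q to III-1 (qq), so II-3 is Qq.
III-2 is a pigmented offspring of II-1 (Qq) × II-3 (Qq), whose cross gives 1/4 QQ : 1/2 Qq : 1/4 qq; conditioning on being pigmented, III-2 is QQ with probability 1/3, Qq with probability 2/3.
Summing over parental genotype combinations, P(offspring has genotype Qq) = 1/3·1/2 + 2/3·1/2 = 1/2.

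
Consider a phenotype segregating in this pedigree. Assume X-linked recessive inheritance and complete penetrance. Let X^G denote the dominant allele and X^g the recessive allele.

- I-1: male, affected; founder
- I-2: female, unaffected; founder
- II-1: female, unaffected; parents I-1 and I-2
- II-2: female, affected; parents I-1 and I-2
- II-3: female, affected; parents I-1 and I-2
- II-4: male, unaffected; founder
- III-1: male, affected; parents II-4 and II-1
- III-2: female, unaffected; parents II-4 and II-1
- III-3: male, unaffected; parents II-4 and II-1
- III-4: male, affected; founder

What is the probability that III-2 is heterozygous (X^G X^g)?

II-4 is unaffected, so II-4 is X^G Y.
II-1 is unaffected so carries G and received g from I-1 (X^g Y), so II-1 is X^G X^g.
Their cross gives offspring ratios 1/2 X^G X^G : 1/2 X^G X^g. Conditioning on III-2 being unaffected, P(X^G X^g) = 1/2 / 1 = 1/2.

1/2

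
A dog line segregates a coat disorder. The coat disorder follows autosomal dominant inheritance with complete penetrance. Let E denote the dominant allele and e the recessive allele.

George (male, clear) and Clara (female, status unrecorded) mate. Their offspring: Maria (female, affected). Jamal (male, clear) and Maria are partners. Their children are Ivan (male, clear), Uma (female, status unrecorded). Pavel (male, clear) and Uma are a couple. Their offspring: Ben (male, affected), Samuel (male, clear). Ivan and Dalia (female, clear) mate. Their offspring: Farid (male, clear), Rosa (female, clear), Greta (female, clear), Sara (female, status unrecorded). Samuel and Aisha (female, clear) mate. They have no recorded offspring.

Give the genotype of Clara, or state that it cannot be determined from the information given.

cannot be determined

Clara's phenotype is unrecorded, and no parent or child forces a single allele at both positions; consistent genotype assignments exist with Clara as EE or Ee.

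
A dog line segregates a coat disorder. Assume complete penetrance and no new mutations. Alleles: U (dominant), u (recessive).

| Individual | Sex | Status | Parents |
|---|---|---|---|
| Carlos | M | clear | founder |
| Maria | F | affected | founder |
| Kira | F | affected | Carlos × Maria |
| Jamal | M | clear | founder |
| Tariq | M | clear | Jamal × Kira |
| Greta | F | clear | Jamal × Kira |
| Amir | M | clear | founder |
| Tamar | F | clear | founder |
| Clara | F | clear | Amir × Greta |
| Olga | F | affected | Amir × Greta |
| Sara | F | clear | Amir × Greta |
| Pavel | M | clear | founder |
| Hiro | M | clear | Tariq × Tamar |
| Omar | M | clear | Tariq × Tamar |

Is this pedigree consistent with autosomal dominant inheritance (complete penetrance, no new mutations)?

Under autosomal dominant, Olga (affected, female) cannot arise from Amir (clear) × Greta (clear).

No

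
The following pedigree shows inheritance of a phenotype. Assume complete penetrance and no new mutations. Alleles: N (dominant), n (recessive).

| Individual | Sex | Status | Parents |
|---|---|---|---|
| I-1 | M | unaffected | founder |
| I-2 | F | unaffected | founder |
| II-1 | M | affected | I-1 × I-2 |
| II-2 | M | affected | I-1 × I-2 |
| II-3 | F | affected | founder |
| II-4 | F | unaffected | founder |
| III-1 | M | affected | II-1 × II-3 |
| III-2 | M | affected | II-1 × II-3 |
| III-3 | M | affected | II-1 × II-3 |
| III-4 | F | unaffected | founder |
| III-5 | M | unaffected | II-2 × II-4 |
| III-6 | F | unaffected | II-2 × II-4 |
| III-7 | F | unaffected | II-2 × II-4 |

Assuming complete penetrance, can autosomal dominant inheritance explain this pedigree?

No

Under autosomal dominant, II-1 (affected, male) cannot arise from I-1 (unaffected) × I-2 (unaffected).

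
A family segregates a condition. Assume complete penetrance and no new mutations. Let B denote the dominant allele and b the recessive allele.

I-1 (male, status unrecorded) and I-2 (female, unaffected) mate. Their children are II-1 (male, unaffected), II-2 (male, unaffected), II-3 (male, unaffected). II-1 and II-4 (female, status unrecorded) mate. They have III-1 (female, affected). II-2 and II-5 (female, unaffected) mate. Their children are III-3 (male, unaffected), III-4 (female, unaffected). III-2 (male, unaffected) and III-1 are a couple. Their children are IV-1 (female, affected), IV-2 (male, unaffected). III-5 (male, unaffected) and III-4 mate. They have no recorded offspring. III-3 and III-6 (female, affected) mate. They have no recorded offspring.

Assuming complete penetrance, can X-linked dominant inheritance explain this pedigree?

A consistent assignment under X-linked dominant exists: I-1 X^B Y, I-2 X^b X^b, II-1 X^b Y, II-2 X^b Y, II-3 X^b Y, II-4 X^B X^B, II-5 X^b X^b, III-1 X^B X^b, III-2 X^b Y, III-3 X^b Y, III-4 X^b X^b, III-5 X^b Y, III-6 X^B X^B, IV-1 X^B X^b, IV-2 X^b Y.
In this assignment every recorded phenotype matches its genotype and every non-founder's genotype is obtainable from its parents' genotypes, so the pedigree is consistent.

Yes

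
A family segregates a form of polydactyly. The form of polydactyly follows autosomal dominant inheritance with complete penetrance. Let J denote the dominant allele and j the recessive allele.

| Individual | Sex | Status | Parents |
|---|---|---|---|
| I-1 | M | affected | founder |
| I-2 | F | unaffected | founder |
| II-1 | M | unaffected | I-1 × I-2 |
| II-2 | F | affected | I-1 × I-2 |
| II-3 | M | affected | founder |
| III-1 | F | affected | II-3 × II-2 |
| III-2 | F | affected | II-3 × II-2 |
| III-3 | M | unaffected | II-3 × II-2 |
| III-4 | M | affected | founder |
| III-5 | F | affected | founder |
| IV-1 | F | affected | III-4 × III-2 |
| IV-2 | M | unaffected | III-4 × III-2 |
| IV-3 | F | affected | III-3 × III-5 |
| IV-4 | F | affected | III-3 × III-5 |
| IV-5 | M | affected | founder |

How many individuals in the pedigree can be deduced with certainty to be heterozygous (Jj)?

Obligate heterozygotes: I-1 is affected so carries J and passed j to II-1 (jj), so I-1 is Jj; II-2 is affected so carries J and received j from I-2 (jj), so II-2 is Jj; II-3 is affected so carries J and passed j to III-3 (jj), so II-3 is Jj; III-2 is affected so carries J and passed j to IV-2 (jj), so III-2 is Jj; III-4 is affected so carries J and passed j to IV-2 (jj), so III-4 is Jj; IV-3 is affected so carries J and received j from III-3 (jj), so IV-3 is Jj; IV-4 is affected so carries J and received j from III-3 (jj), so IV-4 is Jj.
Every other individual is either homozygous by phenotype or has at least one consistent homozygous assignment, so the count is 7.

7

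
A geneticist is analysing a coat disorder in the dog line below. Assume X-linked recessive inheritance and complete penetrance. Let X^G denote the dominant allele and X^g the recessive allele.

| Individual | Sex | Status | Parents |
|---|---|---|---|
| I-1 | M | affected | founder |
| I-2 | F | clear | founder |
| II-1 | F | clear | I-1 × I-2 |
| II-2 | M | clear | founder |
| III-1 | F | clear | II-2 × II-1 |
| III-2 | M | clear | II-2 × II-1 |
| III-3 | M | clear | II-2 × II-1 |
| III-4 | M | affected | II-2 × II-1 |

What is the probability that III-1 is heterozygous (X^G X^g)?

II-2 is clear, so II-2 is X^G Y.
II-1 is clear so carries G and received g from I-1 (X^g Y), so II-1 is X^G X^g.
Their cross gives offspring ratios 1/2 X^G X^G : 1/2 X^G X^g. Conditioning on III-1 being clear, P(X^G X^g) = 1/2 / 1 = 1/2.

1/2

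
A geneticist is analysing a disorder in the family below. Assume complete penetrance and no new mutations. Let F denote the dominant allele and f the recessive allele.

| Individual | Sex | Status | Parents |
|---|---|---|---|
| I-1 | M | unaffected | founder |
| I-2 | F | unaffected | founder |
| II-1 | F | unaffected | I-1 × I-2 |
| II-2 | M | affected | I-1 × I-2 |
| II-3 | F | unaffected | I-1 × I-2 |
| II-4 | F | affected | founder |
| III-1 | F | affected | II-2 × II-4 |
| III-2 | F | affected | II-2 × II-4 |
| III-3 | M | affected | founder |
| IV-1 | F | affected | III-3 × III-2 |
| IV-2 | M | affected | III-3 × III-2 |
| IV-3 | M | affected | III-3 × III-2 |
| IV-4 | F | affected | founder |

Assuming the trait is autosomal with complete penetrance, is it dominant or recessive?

recessive

I-1 and I-2 are both unaffected yet have an affected child II-2. Under dominance, an affected child requires at least one affected parent, so the trait cannot be dominant.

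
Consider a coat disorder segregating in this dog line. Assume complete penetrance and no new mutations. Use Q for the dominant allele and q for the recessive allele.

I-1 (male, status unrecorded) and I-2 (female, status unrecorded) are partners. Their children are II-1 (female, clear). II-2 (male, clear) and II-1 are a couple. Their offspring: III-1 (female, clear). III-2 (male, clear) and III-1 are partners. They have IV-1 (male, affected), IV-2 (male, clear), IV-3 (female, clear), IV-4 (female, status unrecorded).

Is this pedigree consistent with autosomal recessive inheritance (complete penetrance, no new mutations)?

A consistent assignment under autosomal recessive exists: I-1 QQ, I-2 QQ, II-1 QQ, II-2 Qq, III-1 Qq, III-2 Qq, IV-1 qq, IV-2 QQ, IV-3 QQ, IV-4 QQ.
In this assignment every recorded phenotype matches its genotype and every non-founder's genotype is obtainable from its parents' genotypes, so the pedigree is consistent.

Yes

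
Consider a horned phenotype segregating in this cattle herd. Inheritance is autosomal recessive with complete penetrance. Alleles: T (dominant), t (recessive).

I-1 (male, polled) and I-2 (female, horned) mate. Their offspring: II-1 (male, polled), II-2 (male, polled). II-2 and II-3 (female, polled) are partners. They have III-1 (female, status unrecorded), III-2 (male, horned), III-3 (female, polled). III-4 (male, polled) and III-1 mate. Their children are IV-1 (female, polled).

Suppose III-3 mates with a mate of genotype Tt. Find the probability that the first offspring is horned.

1/6

II-2 is polled so carries T and received t from I-2 (tt), so II-2 is Tt.
II-3 is polled so carries T and passed t to III-2 (tt), so II-3 is Tt.
III-3 is a polled offspring of II-2 (Tt) × II-3 (Tt), whose cross gives 1/4 TT : 1/2 Tt : 1/4 tt; conditioning on being polled, III-3 is TT with probability 1/3, Tt with probability 2/3.
Summing over parental genotype combinations, P(offspring is horned) = 2/3·1/4 = 1/6.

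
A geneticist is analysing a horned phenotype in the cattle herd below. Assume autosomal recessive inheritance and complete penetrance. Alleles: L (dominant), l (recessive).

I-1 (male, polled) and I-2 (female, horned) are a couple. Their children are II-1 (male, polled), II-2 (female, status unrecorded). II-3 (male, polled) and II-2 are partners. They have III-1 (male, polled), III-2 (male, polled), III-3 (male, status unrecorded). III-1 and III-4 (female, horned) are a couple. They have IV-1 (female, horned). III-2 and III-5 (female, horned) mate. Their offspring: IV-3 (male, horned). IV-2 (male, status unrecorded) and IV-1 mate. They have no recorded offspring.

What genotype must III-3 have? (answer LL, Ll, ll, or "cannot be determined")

cannot be determined

III-3's phenotype is unrecorded, and no parent or child forces a single allele at both positions; consistent genotype assignments exist with III-3 as LL or Ll or ll.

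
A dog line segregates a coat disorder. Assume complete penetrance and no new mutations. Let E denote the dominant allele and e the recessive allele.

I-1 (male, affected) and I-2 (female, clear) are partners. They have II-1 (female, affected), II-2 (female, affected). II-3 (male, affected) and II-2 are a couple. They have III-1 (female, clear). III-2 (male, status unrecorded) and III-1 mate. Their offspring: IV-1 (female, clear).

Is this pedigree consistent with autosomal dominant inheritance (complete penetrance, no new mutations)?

Yes

A consistent assignment under autosomal dominant exists: I-1 EE, I-2 ee, II-1 Ee, II-2 Ee, II-3 Ee, III-1 ee, III-2 Ee, IV-1 ee.
In this assignment every recorded phenotype matches its genotype and every non-founder's genotype is obtainable from its parents' genotypes, so the pedigree is consistent.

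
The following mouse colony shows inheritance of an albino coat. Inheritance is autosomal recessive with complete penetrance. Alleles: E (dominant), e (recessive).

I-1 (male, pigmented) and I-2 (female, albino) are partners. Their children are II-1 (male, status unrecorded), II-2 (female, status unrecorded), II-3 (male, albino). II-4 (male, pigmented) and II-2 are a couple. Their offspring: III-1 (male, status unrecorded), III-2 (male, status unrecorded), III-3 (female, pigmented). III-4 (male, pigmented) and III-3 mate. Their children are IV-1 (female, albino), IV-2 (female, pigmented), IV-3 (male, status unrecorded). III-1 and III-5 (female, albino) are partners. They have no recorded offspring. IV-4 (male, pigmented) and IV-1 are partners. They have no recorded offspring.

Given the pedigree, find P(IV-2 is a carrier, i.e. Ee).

2/3

III-4 is pigmented so carries E and passed e to IV-1 (ee), so III-4 is Ee.
III-3 is pigmented so carries E and passed e to IV-1 (ee), so III-3 is Ee.
Their cross gives offspring ratios 1/4 EE : 1/2 Ee : 1/4 ee. Conditioning on IV-2 being pigmented, P(Ee) = 1/2 / 3/4 = 2/3.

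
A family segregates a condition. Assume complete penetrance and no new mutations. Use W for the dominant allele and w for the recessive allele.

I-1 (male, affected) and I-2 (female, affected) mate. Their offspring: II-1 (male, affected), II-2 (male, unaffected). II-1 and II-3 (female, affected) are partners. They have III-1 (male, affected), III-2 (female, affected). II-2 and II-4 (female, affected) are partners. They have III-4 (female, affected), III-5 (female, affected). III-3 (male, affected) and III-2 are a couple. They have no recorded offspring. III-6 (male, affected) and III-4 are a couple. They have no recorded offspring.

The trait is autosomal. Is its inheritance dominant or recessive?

dominant

I-1 and I-2 are both affected yet have an unaffected child II-2. Under a recessive model two affected parents are homozygous and every child would be affected, so the trait cannot be recessive.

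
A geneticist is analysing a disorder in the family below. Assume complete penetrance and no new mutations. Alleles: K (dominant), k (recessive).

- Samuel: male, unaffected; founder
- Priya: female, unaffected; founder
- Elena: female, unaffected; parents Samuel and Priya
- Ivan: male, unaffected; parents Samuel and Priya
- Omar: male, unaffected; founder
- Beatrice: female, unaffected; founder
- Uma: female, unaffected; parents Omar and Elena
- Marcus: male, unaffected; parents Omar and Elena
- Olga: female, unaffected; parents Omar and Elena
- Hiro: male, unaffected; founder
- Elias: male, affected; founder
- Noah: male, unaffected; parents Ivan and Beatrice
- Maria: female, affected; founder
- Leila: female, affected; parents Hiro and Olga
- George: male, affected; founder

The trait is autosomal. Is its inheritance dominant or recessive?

Hiro and Olga are both unaffected yet have an affected child Leila. Under dominance, an affected child requires at least one affected parent, so the trait cannot be dominant.

recessive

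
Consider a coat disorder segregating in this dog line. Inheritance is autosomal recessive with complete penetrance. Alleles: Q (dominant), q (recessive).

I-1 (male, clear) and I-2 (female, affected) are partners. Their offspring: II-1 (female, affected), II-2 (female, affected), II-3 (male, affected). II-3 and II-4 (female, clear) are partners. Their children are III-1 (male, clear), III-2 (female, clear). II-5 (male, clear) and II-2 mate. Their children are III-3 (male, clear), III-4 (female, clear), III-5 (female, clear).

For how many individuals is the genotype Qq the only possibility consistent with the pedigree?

Obligate heterozygotes: I-1 is clear so carries Q and passed q to II-1 (qq), so I-1 is Qq; III-1 is clear so carries Q and received q from II-3 (qq), so III-1 is Qq; III-2 is clear so carries Q and received q from II-3 (qq), so III-2 is Qq; III-3 is clear so carries Q and received q from II-2 (qq), so III-3 is Qq; III-4 is clear so carries Q and received q from II-2 (qq), so III-4 is Qq; III-5 is clear so carries Q and received q from II-2 (qq), so III-5 is Qq.
Every other individual is either homozygous by phenotype or has at least one consistent homozygous assignment, so the count is 6.

6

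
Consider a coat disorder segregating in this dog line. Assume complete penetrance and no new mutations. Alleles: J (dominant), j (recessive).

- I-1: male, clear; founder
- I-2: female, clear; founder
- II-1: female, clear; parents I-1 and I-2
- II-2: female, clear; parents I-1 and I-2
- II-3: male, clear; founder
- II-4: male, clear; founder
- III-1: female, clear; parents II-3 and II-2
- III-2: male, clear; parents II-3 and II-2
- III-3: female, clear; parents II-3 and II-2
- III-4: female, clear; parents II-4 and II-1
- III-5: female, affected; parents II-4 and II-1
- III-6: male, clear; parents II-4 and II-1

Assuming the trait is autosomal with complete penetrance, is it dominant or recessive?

recessive

II-4 and II-1 are both clear yet have an affected child III-5. Under dominance, an affected child requires at least one affected parent, so the trait cannot be dominant.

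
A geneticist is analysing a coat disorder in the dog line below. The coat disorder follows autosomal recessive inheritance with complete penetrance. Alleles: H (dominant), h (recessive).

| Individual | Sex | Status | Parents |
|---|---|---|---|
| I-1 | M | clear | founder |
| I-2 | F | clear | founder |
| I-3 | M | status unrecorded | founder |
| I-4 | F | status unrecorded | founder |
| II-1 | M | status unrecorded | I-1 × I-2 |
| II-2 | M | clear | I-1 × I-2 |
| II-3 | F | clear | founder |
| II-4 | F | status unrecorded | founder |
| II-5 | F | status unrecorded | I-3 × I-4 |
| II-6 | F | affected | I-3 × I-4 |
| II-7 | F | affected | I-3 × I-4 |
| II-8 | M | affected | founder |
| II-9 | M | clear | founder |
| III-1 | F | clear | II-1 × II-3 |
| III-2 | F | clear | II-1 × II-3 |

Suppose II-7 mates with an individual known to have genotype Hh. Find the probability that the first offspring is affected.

1/2

II-7 is affected, so II-7 is hh.
The cross gives 1/2 Hh : 1/2 hh, so P(offspring is affected) = 1/2.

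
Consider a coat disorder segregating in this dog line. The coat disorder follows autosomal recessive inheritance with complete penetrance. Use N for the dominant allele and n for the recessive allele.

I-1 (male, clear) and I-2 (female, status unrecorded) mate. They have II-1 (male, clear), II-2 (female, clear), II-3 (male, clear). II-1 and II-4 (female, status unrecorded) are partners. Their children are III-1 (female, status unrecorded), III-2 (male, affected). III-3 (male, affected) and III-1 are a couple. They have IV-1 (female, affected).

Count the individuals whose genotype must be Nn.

1

Obligate heterozygotes: II-1 is clear so carries N and passed n to III-2 (nn), so II-1 is Nn.
Every other individual is either homozygous by phenotype or has at least one consistent homozygous assignment, so the count is 1.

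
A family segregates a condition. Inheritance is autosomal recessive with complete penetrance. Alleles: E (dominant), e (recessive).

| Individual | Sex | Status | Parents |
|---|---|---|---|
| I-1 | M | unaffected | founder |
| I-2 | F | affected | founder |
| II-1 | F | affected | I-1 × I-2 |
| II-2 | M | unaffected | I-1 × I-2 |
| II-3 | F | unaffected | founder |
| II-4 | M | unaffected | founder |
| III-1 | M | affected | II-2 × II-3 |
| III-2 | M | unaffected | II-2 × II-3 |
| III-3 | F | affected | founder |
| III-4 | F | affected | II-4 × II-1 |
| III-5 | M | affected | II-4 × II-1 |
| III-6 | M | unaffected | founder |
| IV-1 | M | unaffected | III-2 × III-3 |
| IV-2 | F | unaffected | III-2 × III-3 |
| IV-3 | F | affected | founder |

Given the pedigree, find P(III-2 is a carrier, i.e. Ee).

1/3

II-2 is unaffected so carries E and received e from I-2 (ee), so II-2 is Ee.
II-3 is unaffected so carries E and passed e to III-1 (ee), so II-3 is Ee.
Their cross gives offspring ratios 1/4 EE : 1/2 Ee : 1/4 ee. Conditioning on III-2 being unaffected, P(Ee) = 1/2 / 3/4 = 2/3 before taking III-2's own offspring into account.
III-3 is affected, so III-3 is ee.
Now use III-2's offspring. Probability of each recorded status — unaffected son IV-1: 1/2 if III-2 is Ee, 1 if EE; unaffected daughter IV-2: 1/2 if III-2 is Ee, 1 if EE.
Bayes: P(Ee) = 2/3·1/4 / (2/3·1/4 + 1/3·1) = 1/3.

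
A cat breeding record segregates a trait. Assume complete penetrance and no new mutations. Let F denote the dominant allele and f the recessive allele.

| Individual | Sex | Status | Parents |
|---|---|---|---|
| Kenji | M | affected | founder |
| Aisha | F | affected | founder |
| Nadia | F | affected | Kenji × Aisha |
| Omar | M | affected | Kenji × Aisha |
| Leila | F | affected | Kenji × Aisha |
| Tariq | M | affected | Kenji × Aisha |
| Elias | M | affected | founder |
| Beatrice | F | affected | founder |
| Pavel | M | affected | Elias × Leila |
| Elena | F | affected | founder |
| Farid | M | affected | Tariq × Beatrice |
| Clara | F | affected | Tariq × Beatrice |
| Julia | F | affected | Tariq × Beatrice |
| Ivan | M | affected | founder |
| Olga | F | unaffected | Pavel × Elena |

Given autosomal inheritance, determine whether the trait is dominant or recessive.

Pavel and Elena are both affected yet have an unaffected child Olga. Under a recessive model two affected parents are homozygous and every child would be affected, so the trait cannot be recessive.

dominant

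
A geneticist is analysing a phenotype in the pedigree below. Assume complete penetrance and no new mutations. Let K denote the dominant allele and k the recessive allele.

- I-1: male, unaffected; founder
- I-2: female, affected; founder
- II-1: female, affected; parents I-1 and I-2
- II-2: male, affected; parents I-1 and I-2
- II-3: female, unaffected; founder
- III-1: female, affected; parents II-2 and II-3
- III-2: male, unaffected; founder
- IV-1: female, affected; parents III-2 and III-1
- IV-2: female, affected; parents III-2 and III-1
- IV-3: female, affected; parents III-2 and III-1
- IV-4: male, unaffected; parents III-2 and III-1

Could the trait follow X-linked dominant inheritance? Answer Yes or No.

Yes

A consistent assignment under X-linked dominant exists: I-1 X^k Y, I-2 X^K X^K, II-1 X^K X^k, II-2 X^K Y, II-3 X^k X^k, III-1 X^K X^k, III-2 X^k Y, IV-1 X^K X^k, IV-2 X^K X^k, IV-3 X^K X^k, IV-4 X^k Y.
In this assignment every recorded phenotype matches its genotype and every non-founder's genotype is obtainable from its parents' genotypes, so the pedigree is consistent.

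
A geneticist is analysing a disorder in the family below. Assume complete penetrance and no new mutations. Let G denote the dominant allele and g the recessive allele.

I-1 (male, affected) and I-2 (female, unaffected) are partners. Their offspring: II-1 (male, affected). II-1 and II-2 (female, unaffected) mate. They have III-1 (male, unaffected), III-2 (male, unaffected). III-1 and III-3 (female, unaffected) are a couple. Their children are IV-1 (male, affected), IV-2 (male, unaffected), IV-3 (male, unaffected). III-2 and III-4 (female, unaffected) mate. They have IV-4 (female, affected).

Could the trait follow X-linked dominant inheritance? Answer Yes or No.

No

Under X-linked dominant, II-1 (affected, male) cannot arise from I-1 (affected) × I-2 (unaffected).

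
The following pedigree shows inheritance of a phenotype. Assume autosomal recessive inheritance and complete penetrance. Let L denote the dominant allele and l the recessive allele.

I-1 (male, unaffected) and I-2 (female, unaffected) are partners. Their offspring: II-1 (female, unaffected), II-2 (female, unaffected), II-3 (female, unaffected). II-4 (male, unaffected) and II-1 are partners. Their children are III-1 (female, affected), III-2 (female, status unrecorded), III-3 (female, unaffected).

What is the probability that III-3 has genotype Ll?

II-4 is unaffected so carries L and passed l to III-1 (ll), so II-4 is Ll.
II-1 is unaffected so carries L and passed l to III-1 (ll), so II-1 is Ll.
Their cross gives offspring ratios 1/4 LL : 1/2 Ll : 1/4 ll. Conditioning on III-3 being unaffected, P(Ll) = 1/2 / 3/4 = 2/3.

2/3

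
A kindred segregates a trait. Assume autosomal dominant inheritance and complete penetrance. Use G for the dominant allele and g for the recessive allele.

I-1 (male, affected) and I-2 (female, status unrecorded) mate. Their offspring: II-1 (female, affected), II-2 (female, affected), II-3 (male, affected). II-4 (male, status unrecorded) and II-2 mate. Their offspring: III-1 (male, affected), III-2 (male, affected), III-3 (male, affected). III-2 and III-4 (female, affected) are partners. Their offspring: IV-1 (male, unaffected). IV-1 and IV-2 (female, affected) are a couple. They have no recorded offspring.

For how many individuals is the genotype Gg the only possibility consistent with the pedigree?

2

Obligate heterozygotes: III-2 is affected so carries G and passed g to IV-1 (gg), so III-2 is Gg; III-4 is affected so carries G and passed g to IV-1 (gg), so III-4 is Gg.
Every other individual is either homozygous by phenotype or has at least one consistent homozygous assignment, so the count is 2.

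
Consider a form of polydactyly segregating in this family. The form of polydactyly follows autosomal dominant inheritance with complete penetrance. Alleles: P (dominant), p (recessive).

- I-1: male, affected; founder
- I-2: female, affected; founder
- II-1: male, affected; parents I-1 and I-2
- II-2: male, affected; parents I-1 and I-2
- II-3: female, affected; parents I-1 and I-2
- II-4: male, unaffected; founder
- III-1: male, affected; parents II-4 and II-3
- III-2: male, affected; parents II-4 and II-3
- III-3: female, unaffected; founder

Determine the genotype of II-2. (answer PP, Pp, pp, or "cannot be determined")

cannot be determined

II-2's phenotype allows PP or Pp, and no parent or child forces a single allele at both positions; consistent genotype assignments exist with II-2 as PP or Pp.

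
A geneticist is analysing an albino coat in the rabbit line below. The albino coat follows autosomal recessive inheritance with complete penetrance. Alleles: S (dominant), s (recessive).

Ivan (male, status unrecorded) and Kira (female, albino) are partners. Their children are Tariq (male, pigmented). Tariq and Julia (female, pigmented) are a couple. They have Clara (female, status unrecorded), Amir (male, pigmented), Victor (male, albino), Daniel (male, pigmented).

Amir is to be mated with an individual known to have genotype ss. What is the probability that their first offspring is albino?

1/3

Tariq is pigmented so carries S and received s from Kira (ss), so Tariq is Ss.
Julia is pigmented so carries S and passed s to Victor (ss), so Julia is Ss.
Amir is a pigmented offspring of Tariq (Ss) × Julia (Ss), whose cross gives 1/4 SS : 1/2 Ss : 1/4 ss; conditioning on being pigmented, Amir is SS with probability 1/3, Ss with probability 2/3.
Summing over parental genotype combinations, P(offspring is albino) = 2/3·1/2 = 1/3.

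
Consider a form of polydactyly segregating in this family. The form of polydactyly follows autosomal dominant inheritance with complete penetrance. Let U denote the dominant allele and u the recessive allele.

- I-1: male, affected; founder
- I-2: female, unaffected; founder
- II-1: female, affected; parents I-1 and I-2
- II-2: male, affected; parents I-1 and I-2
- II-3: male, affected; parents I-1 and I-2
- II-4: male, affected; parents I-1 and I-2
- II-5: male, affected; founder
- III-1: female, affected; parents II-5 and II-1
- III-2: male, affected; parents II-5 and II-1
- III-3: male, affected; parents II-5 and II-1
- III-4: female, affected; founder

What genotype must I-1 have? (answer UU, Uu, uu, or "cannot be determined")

I-1's phenotype allows UU or Uu, and no parent or child forces a single allele at both positions; consistent genotype assignments exist with I-1 as UU or Uu.

cannot be determined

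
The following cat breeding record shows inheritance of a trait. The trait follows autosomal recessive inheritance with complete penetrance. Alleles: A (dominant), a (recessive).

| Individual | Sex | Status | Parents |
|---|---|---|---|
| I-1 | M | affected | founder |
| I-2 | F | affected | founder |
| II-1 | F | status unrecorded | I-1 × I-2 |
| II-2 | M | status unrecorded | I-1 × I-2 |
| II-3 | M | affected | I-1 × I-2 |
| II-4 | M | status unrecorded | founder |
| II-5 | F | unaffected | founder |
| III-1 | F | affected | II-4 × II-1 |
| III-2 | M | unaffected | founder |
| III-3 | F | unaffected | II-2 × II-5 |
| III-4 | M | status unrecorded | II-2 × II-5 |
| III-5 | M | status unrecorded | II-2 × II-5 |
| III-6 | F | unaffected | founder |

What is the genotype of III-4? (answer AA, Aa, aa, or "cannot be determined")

III-4's phenotype is unrecorded, and no parent or child forces a single allele at both positions; consistent genotype assignments exist with III-4 as Aa or aa.

cannot be determined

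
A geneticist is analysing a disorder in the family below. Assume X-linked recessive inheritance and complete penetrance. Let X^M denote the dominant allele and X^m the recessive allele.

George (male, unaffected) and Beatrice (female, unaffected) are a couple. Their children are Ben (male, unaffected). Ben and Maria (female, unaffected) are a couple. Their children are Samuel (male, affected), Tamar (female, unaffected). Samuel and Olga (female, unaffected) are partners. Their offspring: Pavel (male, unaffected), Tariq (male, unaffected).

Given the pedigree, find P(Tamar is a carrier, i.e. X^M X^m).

1/2

Ben is unaffected, so Ben is X^M Y.
Maria is unaffected so carries M and passed m to Samuel (X^m Y), so Maria is X^M X^m.
Their cross gives offspring ratios 1/2 X^M X^M : 1/2 X^M X^m. Conditioning on Tamar being unaffected, P(X^M X^m) = 1/2 / 1 = 1/2.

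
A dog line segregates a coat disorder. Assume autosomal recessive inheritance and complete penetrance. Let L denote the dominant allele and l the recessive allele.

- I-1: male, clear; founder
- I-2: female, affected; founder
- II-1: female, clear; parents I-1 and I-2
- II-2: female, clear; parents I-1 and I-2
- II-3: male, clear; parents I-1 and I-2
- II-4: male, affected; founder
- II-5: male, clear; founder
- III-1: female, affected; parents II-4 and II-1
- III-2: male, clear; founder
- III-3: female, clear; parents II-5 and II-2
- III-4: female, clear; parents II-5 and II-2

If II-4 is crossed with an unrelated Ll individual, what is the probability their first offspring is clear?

1/2

II-4 is affected, so II-4 is ll.
The cross gives 1/2 Ll : 1/2 ll, so P(offspring is clear) = 1/2.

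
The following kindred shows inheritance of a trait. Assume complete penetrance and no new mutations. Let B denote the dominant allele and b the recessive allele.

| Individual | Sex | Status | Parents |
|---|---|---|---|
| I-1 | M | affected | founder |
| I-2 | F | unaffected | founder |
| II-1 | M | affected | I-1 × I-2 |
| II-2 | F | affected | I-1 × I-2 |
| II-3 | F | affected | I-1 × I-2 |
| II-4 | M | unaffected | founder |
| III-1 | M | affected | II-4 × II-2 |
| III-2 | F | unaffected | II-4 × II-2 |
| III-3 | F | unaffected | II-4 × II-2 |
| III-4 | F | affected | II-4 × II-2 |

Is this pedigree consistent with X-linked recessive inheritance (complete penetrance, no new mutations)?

Under X-linked recessive, III-4 (affected, female) cannot arise from II-4 (unaffected) × II-2 (affected).

No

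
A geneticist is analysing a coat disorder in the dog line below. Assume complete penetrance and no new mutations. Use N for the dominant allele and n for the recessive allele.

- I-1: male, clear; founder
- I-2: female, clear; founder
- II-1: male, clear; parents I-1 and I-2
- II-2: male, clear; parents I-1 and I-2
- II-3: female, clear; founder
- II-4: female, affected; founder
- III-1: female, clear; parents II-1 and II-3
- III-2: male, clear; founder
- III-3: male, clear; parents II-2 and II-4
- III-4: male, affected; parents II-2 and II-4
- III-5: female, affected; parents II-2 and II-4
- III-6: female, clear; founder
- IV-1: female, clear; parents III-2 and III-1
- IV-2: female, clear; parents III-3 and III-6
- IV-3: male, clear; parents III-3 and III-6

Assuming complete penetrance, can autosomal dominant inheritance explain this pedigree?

A consistent assignment under autosomal dominant exists: I-1 nn, I-2 nn, II-1 nn, II-2 nn, II-3 nn, II-4 Nn, III-1 nn, III-2 nn, III-3 nn, III-4 Nn, III-5 Nn, III-6 nn, IV-1 nn, IV-2 nn, IV-3 nn.
In this assignment every recorded phenotype matches its genotype and every non-founder's genotype is obtainable from its parents' genotypes, so the pedigree is consistent.

Yes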